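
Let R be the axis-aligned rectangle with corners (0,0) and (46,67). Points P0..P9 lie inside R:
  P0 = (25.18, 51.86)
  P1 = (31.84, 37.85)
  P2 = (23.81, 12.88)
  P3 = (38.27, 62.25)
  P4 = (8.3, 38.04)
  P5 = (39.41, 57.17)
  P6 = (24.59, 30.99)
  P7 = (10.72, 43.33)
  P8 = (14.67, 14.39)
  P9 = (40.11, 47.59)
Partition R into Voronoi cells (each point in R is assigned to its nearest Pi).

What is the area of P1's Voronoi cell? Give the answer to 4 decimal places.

1. box [0,46]×[0,67]: [(0, 0) (46, 0) (46, 67) (0, 67)]
2. ⊥bis P1·P0 via (28.51,44.855): [(0, 31.3021) (0, 0) (46, 0) (46, 53.1693)]  |A|=1942.8415
3. ⊥bis P1·P2 via (27.825,25.365): [(3.7782, 33.0981) (46, 19.5202) (46, 53.1693)]  |A|=710.3637
4. ⊥bis P1·P3 via (35.055,50.05): [(37.875, 49.3069) (3.7782, 33.0981) (46, 19.5202) (46, 47.1657)]  |A|=685.9741
5. ⊥bis P1·P4 via (20.07,37.945): [(37.875, 49.3069) (20.0935, 40.854) (19.9888, 27.885) (46, 19.5202) (46, 47.1657)]  |A|=580.5835
6. ⊥bis P1·P5 via (35.625,47.51): [(34.7863, 47.8386) (20.0935, 40.854) (19.9888, 27.885) (46, 19.5202) (46, 43.4448)]  |A|=550.4498
7. ⊥bis P1·P6 via (28.215,34.42): [(34.7863, 47.8386) (21.4962, 41.5208) (40.7009, 21.2243) (46, 19.5202) (46, 43.4448)]  |A|=395.1562
8. ⊥bis P1·P7 via (21.28,40.59): [(34.7863, 47.8386) (21.5251, 41.5345) (21.5161, 41.4998) (40.7009, 21.2243) (46, 19.5202) (46, 43.4448)]  |A|=395.1558
9. ⊥bis P1·P8 via (23.255,26.12): [(34.7863, 47.8386) (21.5251, 41.5345) (21.5161, 41.4998) (40.7009, 21.2243) (46, 19.5202) (46, 43.4448)]  |A|=395.1558
10. ⊥bis P1·P9 via (35.975,42.72): [(31.6837, 46.3637) (21.5251, 41.5345) (21.5161, 41.4998) (40.7009, 21.2243) (46, 19.5202) (46, 34.208)]  |A|=313.951
11. canonical 6-gon: [(31.6837, 46.3637) (21.5251, 41.5345) (21.5161, 41.4998) (40.7009, 21.2243) (46, 19.5202) (46, 34.208)]
12. shoelace: 313.951

Area of P1's cell: 313.9510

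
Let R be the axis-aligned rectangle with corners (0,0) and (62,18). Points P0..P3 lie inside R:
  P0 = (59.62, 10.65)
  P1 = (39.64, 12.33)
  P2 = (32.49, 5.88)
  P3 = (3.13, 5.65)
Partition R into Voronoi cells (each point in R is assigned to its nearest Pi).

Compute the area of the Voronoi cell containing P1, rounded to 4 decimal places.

1. box [0,62]×[0,18]: [(0, 0) (62, 0) (62, 18) (0, 18)]
2. ⊥bis P1·P0 via (49.63,11.49): [(0, 0) (48.6639, 0) (50.1774, 18) (0, 18)]  |A|=889.5714
3. ⊥bis P1·P2 via (36.065,9.105): [(44.2786, 0) (48.6639, 0) (50.1774, 18) (28.0408, 18)]  |A|=238.6964
4. ⊥bis P1·P3 via (21.385,8.99): [(44.2786, 0) (48.6639, 0) (50.1774, 18) (28.0408, 18)]  |A|=238.6964
5. canonical 4-gon: [(44.2786, 0) (48.6639, 0) (50.1774, 18) (28.0408, 18)]
6. shoelace: 238.6964

Area of P1's cell: 238.6964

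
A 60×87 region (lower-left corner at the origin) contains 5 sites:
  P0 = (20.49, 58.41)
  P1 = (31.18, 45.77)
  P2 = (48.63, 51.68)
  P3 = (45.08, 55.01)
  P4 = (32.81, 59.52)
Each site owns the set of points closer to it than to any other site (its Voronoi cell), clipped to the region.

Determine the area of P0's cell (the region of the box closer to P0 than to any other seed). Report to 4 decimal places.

1. box [0,60]×[0,87]: [(0, 0) (60, 0) (60, 87) (0, 87)]
2. ⊥bis P0·P1 via (25.835,52.09): [(0, 30.2406) (60, 80.9843) (60, 87) (0, 87)]  |A|=1883.2526
3. ⊥bis P0·P2 via (34.56,55.045): [(0, 30.2406) (35.8863, 60.5907) (42.2024, 87) (0, 87)]  |A|=1575.7108
4. ⊥bis P0·P3 via (32.785,56.71): [(0, 30.2406) (32.9819, 58.1344) (36.9731, 87) (0, 87)]  |A|=1469.6436
5. ⊥bis P0·P4 via (26.65,58.965): [(0, 30.2406) (27.1679, 53.2172) (24.1241, 87) (0, 87)]  |A|=1178.5051
6. canonical 4-gon: [(0, 30.2406) (27.1679, 53.2172) (24.1241, 87) (0, 87)]
7. shoelace: 1178.5051

Area of P0's cell: 1178.5051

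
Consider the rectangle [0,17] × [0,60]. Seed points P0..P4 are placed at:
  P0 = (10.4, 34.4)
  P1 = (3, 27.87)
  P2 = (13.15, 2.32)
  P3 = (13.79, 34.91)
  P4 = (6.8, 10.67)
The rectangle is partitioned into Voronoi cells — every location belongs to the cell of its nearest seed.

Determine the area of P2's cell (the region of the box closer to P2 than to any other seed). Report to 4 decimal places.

Area of P2's cell: 92.1283

1. box [0,17]×[0,60]: [(0, 0) (17, 0) (17, 60) (0, 60)]
2. ⊥bis P2·P0 via (11.775,18.36): [(0, 17.3506) (0, 0) (17, 0) (17, 18.8079)]  |A|=307.3474
3. ⊥bis P2·P1 via (8.075,15.095): [(0, 11.8871) (0, 0) (17, 0) (17, 18.6405)]  |A|=259.4852
4. ⊥bis P2·P3 via (13.47,18.615): [(16.7724, 18.5501) (0, 11.8871) (0, 0) (17, 0) (17, 18.5457)]  |A|=259.4744
5. ⊥bis P2·P4 via (9.975,6.495): [(1.4343, 0) (17, 0) (17, 11.8374)]  |A|=92.1283
6. canonical 3-gon: [(1.4343, 0) (17, 0) (17, 11.8374)]
7. shoelace: 92.1283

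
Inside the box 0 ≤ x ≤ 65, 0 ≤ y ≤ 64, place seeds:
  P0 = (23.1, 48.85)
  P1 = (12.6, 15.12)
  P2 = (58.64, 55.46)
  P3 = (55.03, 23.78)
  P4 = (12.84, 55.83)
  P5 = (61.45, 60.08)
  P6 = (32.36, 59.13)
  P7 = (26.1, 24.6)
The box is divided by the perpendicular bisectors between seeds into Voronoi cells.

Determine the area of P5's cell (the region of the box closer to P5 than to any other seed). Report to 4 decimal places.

1. box [0,65]×[0,64]: [(0, 0) (65, 0) (65, 64) (0, 64)]
2. ⊥bis P5·P0 via (42.275,54.465): [(58.2239, 0) (65, 0) (65, 64) (39.4829, 64)]  |A|=1033.3819
3. ⊥bis P5·P1 via (37.025,37.6): [(51.9679, 21.3643) (65, 7.2046) (65, 64) (39.4829, 64)]  |A|=914.0537
4. ⊥bis P5·P2 via (60.045,57.77): [(65, 54.7562) (65, 64) (49.8021, 64)]  |A|=70.2429
5. ⊥bis P5·P3 via (58.24,41.93): [(65, 54.7562) (65, 64) (49.8021, 64)]  |A|=70.2429
6. ⊥bis P5·P4 via (37.145,57.955): [(65, 54.7562) (65, 64) (49.8021, 64)]  |A|=70.2429
7. ⊥bis P5·P6 via (46.905,59.605): [(65, 54.7562) (65, 64) (49.8021, 64)]  |A|=70.2429
8. ⊥bis P5·P7 via (43.775,42.34): [(65, 54.7562) (65, 64) (49.8021, 64)]  |A|=70.2429
9. canonical 3-gon: [(65, 54.7562) (65, 64) (49.8021, 64)]
10. shoelace: 70.2429

Area of P5's cell: 70.2429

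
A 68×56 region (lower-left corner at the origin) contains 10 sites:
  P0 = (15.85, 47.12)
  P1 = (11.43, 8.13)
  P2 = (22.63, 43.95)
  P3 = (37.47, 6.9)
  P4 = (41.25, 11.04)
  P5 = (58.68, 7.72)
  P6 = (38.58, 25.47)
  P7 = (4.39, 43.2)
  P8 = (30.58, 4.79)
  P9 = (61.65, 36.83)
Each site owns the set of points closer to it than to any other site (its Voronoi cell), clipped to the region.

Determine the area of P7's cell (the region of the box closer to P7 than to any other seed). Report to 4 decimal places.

1. box [0,68]×[0,56]: [(0, 0) (68, 0) (68, 56) (0, 56)]
2. ⊥bis P7·P0 via (10.12,45.16): [(0, 0) (25.5674, 0) (6.4121, 56) (0, 56)]  |A|=895.4253
3. ⊥bis P7·P1 via (7.91,25.665): [(0, 24.0771) (16.218, 27.3328) (6.4121, 56) (0, 56)]  |A|=350.7704
4. ⊥bis P7·P2 via (13.51,43.575): [(0, 24.0771) (14.1946, 26.9266) (13.8991, 34.1119) (6.4121, 56) (0, 56)]  |A|=343.4409
5. ⊥bis P7·P3 via (20.93,25.05): [(0, 24.0771) (14.1946, 26.9266) (13.8991, 34.1119) (6.4121, 56) (0, 56)]  |A|=343.4409
6. ⊥bis P7·P4 via (22.82,27.12): [(0, 24.0771) (14.1946, 26.9266) (13.8991, 34.1119) (6.4121, 56) (0, 56)]  |A|=343.4409
7. ⊥bis P7·P5 via (31.535,25.46): [(0, 24.0771) (14.1946, 26.9266) (13.8991, 34.1119) (6.4121, 56) (0, 56)]  |A|=343.4409
8. ⊥bis P7·P6 via (21.485,34.335): [(0, 24.0771) (14.1946, 26.9266) (13.8991, 34.1119) (6.4121, 56) (0, 56)]  |A|=343.4409
9. ⊥bis P7·P8 via (17.485,23.995): [(0, 24.0771) (14.1946, 26.9266) (13.8991, 34.1119) (6.4121, 56) (0, 56)]  |A|=343.4409
10. ⊥bis P7·P9 via (33.02,40.015): [(0, 24.0771) (14.1946, 26.9266) (13.8991, 34.1119) (6.4121, 56) (0, 56)]  |A|=343.4409
11. canonical 5-gon: [(0, 24.0771) (14.1946, 26.9266) (13.8991, 34.1119) (6.4121, 56) (0, 56)]
12. shoelace: 343.4409

Area of P7's cell: 343.4409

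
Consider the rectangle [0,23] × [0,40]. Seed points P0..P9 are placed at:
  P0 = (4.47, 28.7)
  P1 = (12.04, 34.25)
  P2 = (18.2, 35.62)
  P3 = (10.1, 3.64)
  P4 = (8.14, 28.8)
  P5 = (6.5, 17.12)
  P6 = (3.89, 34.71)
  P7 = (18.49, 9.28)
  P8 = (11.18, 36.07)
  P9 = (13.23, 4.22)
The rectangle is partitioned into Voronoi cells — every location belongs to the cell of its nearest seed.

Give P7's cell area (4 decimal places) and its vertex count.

1. box [0,23]×[0,40]: [(0, 0) (23, 0) (23, 40) (0, 40)]
2. ⊥bis P7·P0 via (11.48,18.99): [(0, 10.7022) (0, 0) (23, 0) (23, 27.3067)]  |A|=437.1021
3. ⊥bis P7·P1 via (15.265,21.765): [(15.3566, 21.7887) (0, 10.7022) (0, 0) (23, 0) (23, 23.763)]  |A|=423.5592
4. ⊥bis P7·P2 via (18.345,22.45): [(17.8978, 22.4451) (15.3566, 21.7887) (0, 10.7022) (0, 0) (23, 0) (23, 22.5013)]  |A|=420.3403
5. ⊥bis P7·P3 via (14.295,6.46): [(17.8978, 22.4451) (15.3566, 21.7887) (7.7043, 16.2642) (18.6376, 0) (23, 0) (23, 22.5013)]  |A|=227.5509
6. ⊥bis P7·P4 via (13.315,19.04): [(19.7759, 22.4658) (7.803, 16.1174) (18.6376, 0) (23, 0) (23, 22.5013)]  |A|=216.1521
7. ⊥bis P7·P5 via (12.495,13.2): [(19.7759, 22.4658) (17.905, 21.4737) (11.1485, 11.1407) (18.6376, 0) (23, 0) (23, 22.5013)]  |A|=182.0551
8. ⊥bis P7·P6 via (11.19,21.995): [(19.7759, 22.4658) (17.905, 21.4737) (11.1485, 11.1407) (18.6376, 0) (23, 0) (23, 22.5013)]  |A|=182.0551
9. ⊥bis P7·P8 via (14.835,22.675): [(19.7759, 22.4658) (17.905, 21.4737) (11.1485, 11.1407) (18.6376, 0) (23, 0) (23, 22.5013)]  |A|=182.0551
10. ⊥bis P7·P9 via (15.86,6.75): [(19.7759, 22.4658) (17.905, 21.4737) (11.3459, 11.4426) (22.3533, 0) (23, 0) (23, 22.5013)]  |A|=158.5666
11. canonical 6-gon: [(19.7759, 22.4658) (17.905, 21.4737) (11.3459, 11.4426) (22.3533, 0) (23, 0) (23, 22.5013)]
12. shoelace: 158.5666

Area of P7's cell: 158.5666 (6 vertices)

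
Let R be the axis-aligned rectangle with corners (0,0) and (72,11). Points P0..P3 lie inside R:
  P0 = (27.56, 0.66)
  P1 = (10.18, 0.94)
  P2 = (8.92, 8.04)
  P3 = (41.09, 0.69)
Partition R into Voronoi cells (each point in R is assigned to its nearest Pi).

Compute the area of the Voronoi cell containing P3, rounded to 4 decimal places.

1. box [0,72]×[0,11]: [(0, 0) (72, 0) (72, 11) (0, 11)]
2. ⊥bis P3·P0 via (34.325,0.675): [(34.3265, 0) (72, 0) (72, 11) (34.3021, 11)]  |A|=414.5427
3. ⊥bis P3·P1 via (25.635,0.815): [(34.3265, 0) (72, 0) (72, 11) (34.3021, 11)]  |A|=414.5427
4. ⊥bis P3·P2 via (25.005,4.365): [(34.3265, 0) (72, 0) (72, 11) (34.3021, 11)]  |A|=414.5427
5. canonical 4-gon: [(34.3265, 0) (72, 0) (72, 11) (34.3021, 11)]
6. shoelace: 414.5427

Area of P3's cell: 414.5427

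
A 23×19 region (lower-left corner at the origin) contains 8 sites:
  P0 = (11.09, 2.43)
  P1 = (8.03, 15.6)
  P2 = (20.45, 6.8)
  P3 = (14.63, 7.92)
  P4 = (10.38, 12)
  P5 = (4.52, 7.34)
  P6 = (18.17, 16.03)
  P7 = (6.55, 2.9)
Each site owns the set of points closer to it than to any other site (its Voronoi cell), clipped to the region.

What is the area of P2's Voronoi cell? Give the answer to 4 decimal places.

Area of P2's cell: 65.0508

1. box [0,23]×[0,19]: [(0, 0) (23, 0) (23, 19) (0, 19)]
2. ⊥bis P2·P0 via (15.77,4.615): [(17.9247, 0) (23, 0) (23, 19) (9.0539, 19)]  |A|=180.7035
3. ⊥bis P2·P1 via (14.24,11.2): [(13.309, 9.8861) (17.9247, 0) (23, 0) (23, 19) (19.7666, 19)]  |A|=131.8864
4. ⊥bis P2·P3 via (17.54,7.36): [(16.6493, 2.7316) (17.9247, 0) (23, 0) (23, 19) (19.78, 19)]  |A|=93.4556
5. ⊥bis P2·P4 via (15.415,9.4): [(19.4281, 17.1716) (16.6493, 2.7316) (17.9247, 0) (23, 0) (23, 19) (20.3723, 19)]  |A|=92.9141
6. ⊥bis P2·P5 via (12.485,7.07): [(19.4281, 17.1716) (16.6493, 2.7316) (17.9247, 0) (23, 0) (23, 19) (20.3723, 19)]  |A|=92.9141
7. ⊥bis P2·P6 via (19.31,11.415): [(18.271, 11.1583) (16.6493, 2.7316) (17.9247, 0) (23, 0) (23, 12.3265)]  |A|=65.0508
8. ⊥bis P2·P7 via (13.5,4.85): [(18.271, 11.1583) (16.6493, 2.7316) (17.9247, 0) (23, 0) (23, 12.3265)]  |A|=65.0508
9. canonical 5-gon: [(18.271, 11.1583) (16.6493, 2.7316) (17.9247, 0) (23, 0) (23, 12.3265)]
10. shoelace: 65.0508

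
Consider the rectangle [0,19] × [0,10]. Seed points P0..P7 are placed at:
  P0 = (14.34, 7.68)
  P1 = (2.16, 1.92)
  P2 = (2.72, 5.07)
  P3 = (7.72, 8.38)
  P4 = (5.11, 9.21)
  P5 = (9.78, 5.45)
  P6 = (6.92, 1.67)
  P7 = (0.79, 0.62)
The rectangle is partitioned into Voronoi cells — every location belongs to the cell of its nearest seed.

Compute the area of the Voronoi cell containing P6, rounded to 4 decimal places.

Area of P6's cell: 24.5390

1. box [0,19]×[0,10]: [(0, 0) (19, 0) (19, 10) (0, 10)]
2. ⊥bis P6·P0 via (10.63,4.675): [(0, 0) (14.4166, 0) (6.3169, 10) (0, 10)]  |A|=103.6676
3. ⊥bis P6·P1 via (4.54,1.795): [(4.4457, 0) (14.4166, 0) (6.3169, 10) (4.9709, 10)]  |A|=56.5843
4. ⊥bis P6·P2 via (4.82,3.37): [(4.609, 3.1094) (4.4457, 0) (14.4166, 0) (8.2526, 7.6102)]  |A|=43.2374
5. ⊥bis P6·P3 via (7.32,5.025): [(6.2619, 5.1512) (4.609, 3.1094) (4.4457, 0) (14.4166, 0) (10.67, 4.6256)]  |A|=37.2944
6. ⊥bis P6·P4 via (6.015,5.44): [(6.2619, 5.1512) (4.609, 3.1094) (4.4457, 0) (14.4166, 0) (10.67, 4.6256)]  |A|=37.2944
7. ⊥bis P6·P5 via (8.35,3.56): [(6.2562, 5.1442) (4.609, 3.1094) (4.4457, 0) (13.0552, 0)]  |A|=24.539
8. ⊥bis P6·P7 via (3.855,1.145): [(6.2562, 5.1442) (4.609, 3.1094) (4.4457, 0) (13.0552, 0)]  |A|=24.539
9. canonical 4-gon: [(6.2562, 5.1442) (4.609, 3.1094) (4.4457, 0) (13.0552, 0)]
10. shoelace: 24.539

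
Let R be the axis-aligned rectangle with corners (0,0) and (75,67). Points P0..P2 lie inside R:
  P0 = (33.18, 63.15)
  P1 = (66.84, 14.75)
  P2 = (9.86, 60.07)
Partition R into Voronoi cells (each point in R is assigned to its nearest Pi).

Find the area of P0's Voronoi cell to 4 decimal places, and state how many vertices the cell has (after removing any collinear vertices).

Area of P0's cell: 1458.0102 (4 vertices)

1. box [0,75]×[0,67]: [(0, 0) (75, 0) (75, 67) (0, 67)]
2. ⊥bis P0·P1 via (50.01,38.95): [(0, 4.1703) (75, 56.3294) (75, 67) (0, 67)]  |A|=2756.2602
3. ⊥bis P0·P2 via (21.52,61.61): [(26.6578, 22.7096) (75, 56.3294) (75, 67) (20.8081, 67)]  |A|=1458.0102
4. canonical 4-gon: [(26.6578, 22.7096) (75, 56.3294) (75, 67) (20.8081, 67)]
5. shoelace: 1458.0102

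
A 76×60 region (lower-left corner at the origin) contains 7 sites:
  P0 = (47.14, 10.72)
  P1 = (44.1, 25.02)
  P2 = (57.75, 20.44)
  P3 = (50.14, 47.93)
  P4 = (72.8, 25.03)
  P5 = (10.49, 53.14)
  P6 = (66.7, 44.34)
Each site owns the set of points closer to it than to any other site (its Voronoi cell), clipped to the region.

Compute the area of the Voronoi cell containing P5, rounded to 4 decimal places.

1. box [0,76]×[0,60]: [(0, 0) (76, 0) (76, 60) (0, 60)]
2. ⊥bis P5·P0 via (28.815,31.93): [(0, 7.0344) (61.3042, 60) (0, 60)]  |A|=1623.5059
3. ⊥bis P5·P1 via (27.295,39.08): [(0, 7.0344) (1.746, 8.5429) (44.7978, 60) (0, 60)]  |A|=1198.8213
4. ⊥bis P5·P2 via (34.12,36.79): [(0, 7.0344) (1.746, 8.5429) (44.7978, 60) (0, 60)]  |A|=1198.8213
5. ⊥bis P5·P3 via (30.315,50.535): [(0, 7.0344) (1.746, 8.5429) (29.092, 41.2279) (31.5587, 60) (0, 60)]  |A|=1074.558
6. ⊥bis P5·P4 via (41.645,39.085): [(0, 7.0344) (1.746, 8.5429) (29.092, 41.2279) (31.5587, 60) (0, 60)]  |A|=1074.558
7. ⊥bis P5·P6 via (38.595,48.74): [(0, 7.0344) (1.746, 8.5429) (29.092, 41.2279) (31.5587, 60) (0, 60)]  |A|=1074.558
8. canonical 5-gon: [(0, 7.0344) (1.746, 8.5429) (29.092, 41.2279) (31.5587, 60) (0, 60)]
9. shoelace: 1074.558

Area of P5's cell: 1074.5580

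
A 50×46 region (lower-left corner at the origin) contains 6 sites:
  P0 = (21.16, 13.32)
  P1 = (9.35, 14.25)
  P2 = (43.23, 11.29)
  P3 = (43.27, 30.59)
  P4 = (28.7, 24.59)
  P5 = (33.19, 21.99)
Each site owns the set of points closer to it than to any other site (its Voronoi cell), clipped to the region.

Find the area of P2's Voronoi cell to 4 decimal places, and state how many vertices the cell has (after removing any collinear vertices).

Area of P2's cell: 326.9754 (5 vertices)

1. box [0,50]×[0,46]: [(0, 0) (50, 0) (50, 46) (0, 46)]
2. ⊥bis P2·P0 via (32.195,12.305): [(31.0632, 0) (50, 0) (50, 46) (35.2943, 46)]  |A|=773.7786
3. ⊥bis P2·P1 via (26.29,12.77): [(31.0632, 0) (50, 0) (50, 46) (35.2943, 46)]  |A|=773.7786
4. ⊥bis P2·P3 via (43.25,20.94): [(32.9912, 20.9613) (31.0632, 0) (50, 0) (50, 20.926)]  |A|=376.4329
5. ⊥bis P2·P4 via (35.965,17.94): [(38.7196, 20.9494) (32.3501, 13.9907) (31.0632, 0) (50, 0) (50, 20.926)]  |A|=356.464
6. ⊥bis P2·P5 via (38.21,16.64): [(42.7937, 20.9409) (32.0632, 10.8724) (31.0632, 0) (50, 0) (50, 20.926)]  |A|=326.9754
7. canonical 5-gon: [(42.7937, 20.9409) (32.0632, 10.8724) (31.0632, 0) (50, 0) (50, 20.926)]
8. shoelace: 326.9754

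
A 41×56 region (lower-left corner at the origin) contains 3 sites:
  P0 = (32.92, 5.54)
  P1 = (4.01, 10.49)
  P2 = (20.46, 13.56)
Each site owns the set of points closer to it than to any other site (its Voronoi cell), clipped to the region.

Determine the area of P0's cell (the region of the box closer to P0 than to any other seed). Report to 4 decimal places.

1. box [0,41]×[0,56]: [(0, 0) (41, 0) (41, 56) (0, 56)]
2. ⊥bis P0·P1 via (18.465,8.015): [(17.0927, 0) (41, 0) (41, 56) (26.681, 56)]  |A|=1070.3363
3. ⊥bis P0·P2 via (26.69,9.55): [(20.543, 0) (41, 0) (41, 31.7822)]  |A|=325.0839
4. canonical 3-gon: [(20.543, 0) (41, 0) (41, 31.7822)]
5. shoelace: 325.0839

Area of P0's cell: 325.0839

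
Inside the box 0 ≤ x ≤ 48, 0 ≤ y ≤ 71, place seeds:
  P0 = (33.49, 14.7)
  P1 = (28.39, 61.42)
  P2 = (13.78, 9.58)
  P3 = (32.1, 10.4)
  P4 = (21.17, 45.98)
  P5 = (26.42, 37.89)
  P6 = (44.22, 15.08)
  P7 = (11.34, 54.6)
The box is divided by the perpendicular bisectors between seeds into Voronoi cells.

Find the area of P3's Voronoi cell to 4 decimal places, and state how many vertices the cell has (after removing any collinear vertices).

1. box [0,48]×[0,71]: [(0, 0) (48, 0) (48, 71) (0, 71)]
2. ⊥bis P3·P0 via (32.795,12.55): [(0, 23.1512) (0, 0) (48, 0) (48, 7.6349)]  |A|=738.8657
3. ⊥bis P3·P1 via (30.245,35.91): [(0, 23.1512) (0, 0) (48, 0) (48, 7.6349)]  |A|=738.8657
4. ⊥bis P3·P2 via (22.94,9.99): [(22.679, 15.82) (23.3872, 0) (48, 0) (48, 7.6349)]  |A|=291.3495
5. ⊥bis P3·P4 via (26.635,28.19): [(22.679, 15.82) (23.3872, 0) (48, 0) (48, 7.6349)]  |A|=291.3495
6. ⊥bis P3·P5 via (29.26,24.145): [(22.679, 15.82) (23.3872, 0) (48, 0) (48, 7.6349)]  |A|=291.3495
7. ⊥bis P3·P6 via (38.16,12.74): [(39.009, 10.5413) (22.679, 15.82) (23.3872, 0) (43.0794, 0)]  |A|=231.0922
8. ⊥bis P3·P7 via (21.72,32.5): [(39.009, 10.5413) (22.679, 15.82) (23.3872, 0) (43.0794, 0)]  |A|=231.0922
9. canonical 4-gon: [(39.009, 10.5413) (22.679, 15.82) (23.3872, 0) (43.0794, 0)]
10. shoelace: 231.0922

Area of P3's cell: 231.0922 (4 vertices)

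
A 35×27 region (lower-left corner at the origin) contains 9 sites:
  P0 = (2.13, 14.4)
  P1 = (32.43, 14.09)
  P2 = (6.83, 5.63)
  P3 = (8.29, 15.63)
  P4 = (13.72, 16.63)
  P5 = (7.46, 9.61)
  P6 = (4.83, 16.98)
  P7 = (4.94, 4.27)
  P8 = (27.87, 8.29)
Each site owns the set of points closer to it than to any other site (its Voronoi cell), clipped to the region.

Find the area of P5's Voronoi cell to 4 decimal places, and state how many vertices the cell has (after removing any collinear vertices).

1. box [0,35]×[0,27]: [(0, 0) (35, 0) (35, 27) (0, 27)]
2. ⊥bis P5·P0 via (4.795,12.005): [(0, 6.6694) (0, 0) (35, 0) (35, 27) (18.2708, 27)]  |A|=759.2721
3. ⊥bis P5·P1 via (19.945,11.85): [(17.4006, 26.0317) (0, 6.6694) (0, 0) (22.0711, 0)]  |A|=345.2996
4. ⊥bis P5·P2 via (7.145,7.62): [(21.1003, 5.411) (17.4006, 26.0317) (1.6377, 8.4918)]  |A|=194.9667
5. ⊥bis P5·P3 via (7.875,12.62): [(21.1003, 5.411) (20.1095, 10.9332) (5.6263, 12.93) (1.6377, 8.4918)]  |A|=88.3342
6. ⊥bis P5·P4 via (10.59,13.12): [(18.8323, 5.77) (11.7498, 12.0858) (5.6263, 12.93) (1.6377, 8.4918)]  |A|=59.9328
7. ⊥bis P5·P6 via (6.145,13.295): [(18.8323, 5.77) (11.7498, 12.0858) (5.6263, 12.93) (1.6377, 8.4918)]  |A|=59.9328
8. ⊥bis P5·P7 via (6.2,6.94): [(3.5548, 8.1883) (18.8323, 5.77) (11.7498, 12.0858) (5.6263, 12.93) (2.0171, 8.9139)]  |A|=59.4705
9. ⊥bis P5·P8 via (17.665,8.95): [(3.5548, 8.1883) (17.4732, 5.9851) (17.5342, 6.9276) (11.7498, 12.0858) (5.6263, 12.93) (2.0171, 8.9139)]  |A|=58.8235
10. canonical 6-gon: [(3.5548, 8.1883) (17.4732, 5.9851) (17.5342, 6.9276) (11.7498, 12.0858) (5.6263, 12.93) (2.0171, 8.9139)]
11. shoelace: 58.8235

Area of P5's cell: 58.8235 (6 vertices)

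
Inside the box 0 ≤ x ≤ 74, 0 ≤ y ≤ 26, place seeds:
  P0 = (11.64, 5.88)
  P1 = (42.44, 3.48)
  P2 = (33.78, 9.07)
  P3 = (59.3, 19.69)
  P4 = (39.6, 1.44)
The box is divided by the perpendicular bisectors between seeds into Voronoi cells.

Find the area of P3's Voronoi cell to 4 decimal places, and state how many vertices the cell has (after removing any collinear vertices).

1. box [0,74]×[0,26]: [(0, 0) (74, 0) (74, 26) (0, 26)]
2. ⊥bis P3·P0 via (35.47,12.785): [(39.1746, 0) (74, 0) (74, 26) (31.6408, 26)]  |A|=1003.3998
3. ⊥bis P3·P1 via (50.87,11.585): [(62.0084, 0) (74, 0) (74, 26) (37.0107, 26)]  |A|=636.7516
4. ⊥bis P3·P2 via (46.54,14.38): [(45.2863, 17.3926) (62.0084, 0) (74, 0) (74, 26) (41.7044, 26)]  |A|=616.5514
5. ⊥bis P3·P4 via (49.45,10.565): [(45.2863, 17.3926) (62.0084, 0) (74, 0) (74, 26) (41.7044, 26)]  |A|=616.5514
6. canonical 5-gon: [(45.2863, 17.3926) (62.0084, 0) (74, 0) (74, 26) (41.7044, 26)]
7. shoelace: 616.5514

Area of P3's cell: 616.5514 (5 vertices)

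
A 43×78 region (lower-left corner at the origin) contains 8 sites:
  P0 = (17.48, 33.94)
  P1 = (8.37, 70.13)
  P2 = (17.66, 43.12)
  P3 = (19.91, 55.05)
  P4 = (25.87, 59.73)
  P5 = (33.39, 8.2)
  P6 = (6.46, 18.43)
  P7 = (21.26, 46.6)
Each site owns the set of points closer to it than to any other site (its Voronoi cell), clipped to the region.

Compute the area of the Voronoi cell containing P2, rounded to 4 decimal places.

1. box [0,43]×[0,78]: [(0, 0) (43, 0) (43, 78) (0, 78)]
2. ⊥bis P2·P0 via (17.57,38.53): [(0, 38.8745) (43, 38.0314) (43, 78) (0, 78)]  |A|=1700.5235
3. ⊥bis P2·P1 via (13.015,56.625): [(0, 52.1485) (0, 38.8745) (43, 38.0314) (43, 66.9382)]  |A|=906.8892
4. ⊥bis P2·P3 via (18.785,49.085): [(0.9001, 52.4581) (0, 52.1485) (0, 38.8745) (43, 38.0314) (43, 44.518)]  |A|=434.9447
5. ⊥bis P2·P4 via (21.765,51.425): [(31.2587, 46.7325) (0.9001, 52.4581) (0, 52.1485) (0, 38.8745) (43, 38.0314) (43, 40.929)]  |A|=413.8743
6. ⊥bis P2·P5 via (25.525,25.66): [(31.2587, 46.7325) (0.9001, 52.4581) (0, 52.1485) (0, 38.8745) (43, 38.0314) (43, 40.929)]  |A|=413.8743
7. ⊥bis P2·P6 via (12.06,30.775): [(31.2587, 46.7325) (0.9001, 52.4581) (0, 52.1485) (0, 38.8745) (43, 38.0314) (43, 40.929)]  |A|=413.8743
8. ⊥bis P2·P7 via (19.46,44.86): [(14.6157, 49.8713) (0.9001, 52.4581) (0, 52.1485) (0, 38.8745) (25.7337, 38.3699)]  |A|=245.4738
9. canonical 5-gon: [(14.6157, 49.8713) (0.9001, 52.4581) (0, 52.1485) (0, 38.8745) (25.7337, 38.3699)]
10. shoelace: 245.4738

Area of P2's cell: 245.4738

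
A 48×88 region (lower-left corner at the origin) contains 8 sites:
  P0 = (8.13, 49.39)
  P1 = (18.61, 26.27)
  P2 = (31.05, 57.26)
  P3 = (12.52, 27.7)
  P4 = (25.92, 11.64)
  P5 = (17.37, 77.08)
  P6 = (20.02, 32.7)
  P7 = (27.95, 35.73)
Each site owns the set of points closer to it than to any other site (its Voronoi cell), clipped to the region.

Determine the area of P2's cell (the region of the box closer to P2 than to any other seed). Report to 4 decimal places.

Area of P2's cell: 803.3851

1. box [0,48]×[0,88]: [(0, 0) (48, 0) (48, 88) (0, 88)]
2. ⊥bis P2·P0 via (19.59,53.325): [(37.9001, 0) (48, 0) (48, 88) (7.6837, 88)]  |A|=2218.312
3. ⊥bis P2·P1 via (24.83,41.765): [(23.3562, 42.3566) (48, 32.4641) (48, 88) (7.6837, 88)]  |A|=1604.394
4. ⊥bis P2·P3 via (21.785,42.48): [(23.3562, 42.3566) (48, 32.4641) (48, 88) (7.6837, 88)]  |A|=1604.394
5. ⊥bis P2·P4 via (28.485,34.45): [(23.3562, 42.3566) (48, 32.4641) (48, 88) (7.6837, 88)]  |A|=1604.394
6. ⊥bis P2·P5 via (24.21,67.17): [(16.632, 61.9396) (23.3562, 42.3566) (48, 32.4641) (48, 83.5901)]  |A|=1009.9002
7. ⊥bis P2·P6 via (25.535,44.98): [(16.632, 61.9396) (21.8939, 46.6152) (48, 34.8909) (48, 83.5901)]  |A|=932.9821
8. ⊥bis P2·P7 via (29.5,46.495): [(16.632, 61.9396) (21.5417, 47.6409) (48, 43.8313) (48, 83.5901)]  |A|=803.3851
9. canonical 4-gon: [(16.632, 61.9396) (21.5417, 47.6409) (48, 43.8313) (48, 83.5901)]
10. shoelace: 803.3851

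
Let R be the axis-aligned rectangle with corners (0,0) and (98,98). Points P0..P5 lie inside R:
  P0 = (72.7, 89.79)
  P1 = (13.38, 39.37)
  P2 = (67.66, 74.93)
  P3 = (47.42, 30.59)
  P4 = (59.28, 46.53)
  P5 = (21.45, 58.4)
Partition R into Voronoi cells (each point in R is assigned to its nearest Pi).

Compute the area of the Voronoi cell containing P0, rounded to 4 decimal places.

1. box [0,98]×[0,98]: [(0, 0) (98, 0) (98, 98) (0, 98)]
2. ⊥bis P0·P1 via (43.04,64.58): [(97.9308, 0) (98, 0) (98, 98) (14.6341, 98)]  |A|=4088.3175
3. ⊥bis P0·P2 via (70.18,82.36): [(98, 72.9244) (98, 98) (24.0668, 98)]  |A|=926.9588
4. ⊥bis P0·P3 via (60.06,60.19): [(98, 72.9244) (98, 98) (24.0668, 98)]  |A|=926.9588
5. ⊥bis P0·P4 via (65.99,68.16): [(98, 72.9244) (98, 98) (24.0668, 98)]  |A|=926.9588
6. ⊥bis P0·P5 via (47.075,74.095): [(34.6272, 94.4183) (98, 72.9244) (98, 98) (32.4335, 98)]  |A|=911.9753
7. canonical 4-gon: [(34.6272, 94.4183) (98, 72.9244) (98, 98) (32.4335, 98)]
8. shoelace: 911.9753

Area of P0's cell: 911.9753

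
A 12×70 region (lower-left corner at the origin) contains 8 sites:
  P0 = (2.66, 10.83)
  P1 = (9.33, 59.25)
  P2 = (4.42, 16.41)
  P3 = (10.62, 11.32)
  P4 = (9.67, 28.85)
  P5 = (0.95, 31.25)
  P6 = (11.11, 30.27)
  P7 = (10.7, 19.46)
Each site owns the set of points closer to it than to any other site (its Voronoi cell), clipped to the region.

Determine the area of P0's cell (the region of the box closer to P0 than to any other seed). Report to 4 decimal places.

1. box [0,12]×[0,70]: [(0, 0) (12, 0) (12, 70) (0, 70)]
2. ⊥bis P0·P1 via (5.995,35.04): [(0, 35.8658) (0, 0) (12, 0) (12, 34.2128)]  |A|=420.4717
3. ⊥bis P0·P2 via (3.54,13.62): [(0, 14.7366) (0, 0) (12, 0) (12, 10.9516)]  |A|=154.129
4. ⊥bis P0·P3 via (6.64,11.075): [(6.5416, 12.6733) (0, 14.7366) (0, 0) (7.3218, 0)]  |A|=94.5957
5. ⊥bis P0·P4 via (6.165,19.84): [(6.5416, 12.6733) (0, 14.7366) (0, 0) (7.3218, 0)]  |A|=94.5957
6. ⊥bis P0·P5 via (1.805,21.04): [(6.5416, 12.6733) (0, 14.7366) (0, 0) (7.3218, 0)]  |A|=94.5957
7. ⊥bis P0·P6 via (6.885,20.55): [(6.5416, 12.6733) (0, 14.7366) (0, 0) (7.3218, 0)]  |A|=94.5957
8. ⊥bis P0·P7 via (6.68,15.145): [(6.5416, 12.6733) (0, 14.7366) (0, 0) (7.3218, 0)]  |A|=94.5957
9. canonical 4-gon: [(6.5416, 12.6733) (0, 14.7366) (0, 0) (7.3218, 0)]
10. shoelace: 94.5957

Area of P0's cell: 94.5957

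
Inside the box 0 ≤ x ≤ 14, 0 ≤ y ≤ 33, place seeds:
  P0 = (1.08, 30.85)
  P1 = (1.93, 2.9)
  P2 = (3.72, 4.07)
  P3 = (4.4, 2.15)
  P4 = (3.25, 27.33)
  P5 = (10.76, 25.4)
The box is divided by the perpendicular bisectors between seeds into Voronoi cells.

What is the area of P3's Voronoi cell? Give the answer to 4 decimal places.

Area of P3's cell: 52.0072

1. box [0,14]×[0,33]: [(0, 0) (14, 0) (14, 33) (0, 33)]
2. ⊥bis P3·P0 via (2.74,16.5): [(0, 16.183) (0, 0) (14, 0) (14, 17.8026)]  |A|=237.8991
3. ⊥bis P3·P1 via (3.165,2.525): [(7.5784, 17.0597) (2.3983, 0) (14, 0) (14, 17.8026)]  |A|=156.1215
4. ⊥bis P3·P2 via (4.06,3.11): [(3.2562, 2.8253) (2.3983, 0) (14, 0) (14, 6.6304)]  |A|=52.0072
5. ⊥bis P3·P4 via (3.825,14.74): [(3.2562, 2.8253) (2.3983, 0) (14, 0) (14, 6.6304)]  |A|=52.0072
6. ⊥bis P3·P5 via (7.58,13.775): [(3.2562, 2.8253) (2.3983, 0) (14, 0) (14, 6.6304)]  |A|=52.0072
7. canonical 4-gon: [(3.2562, 2.8253) (2.3983, 0) (14, 0) (14, 6.6304)]
8. shoelace: 52.0072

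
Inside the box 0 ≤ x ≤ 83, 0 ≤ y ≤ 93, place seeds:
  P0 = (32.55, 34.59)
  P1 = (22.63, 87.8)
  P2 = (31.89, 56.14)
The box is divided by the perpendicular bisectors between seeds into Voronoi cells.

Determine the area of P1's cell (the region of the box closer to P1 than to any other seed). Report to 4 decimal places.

1. box [0,83]×[0,93]: [(0, 0) (83, 0) (83, 93) (0, 93)]
2. ⊥bis P1·P0 via (27.59,61.195): [(0, 56.0514) (83, 71.5251) (83, 93) (0, 93)]  |A|=2424.5747
3. ⊥bis P1·P2 via (27.26,71.97): [(0, 63.9969) (83, 88.273) (83, 93) (0, 93)]  |A|=1399.7989
4. canonical 4-gon: [(0, 63.9969) (83, 88.273) (83, 93) (0, 93)]
5. shoelace: 1399.7989

Area of P1's cell: 1399.7989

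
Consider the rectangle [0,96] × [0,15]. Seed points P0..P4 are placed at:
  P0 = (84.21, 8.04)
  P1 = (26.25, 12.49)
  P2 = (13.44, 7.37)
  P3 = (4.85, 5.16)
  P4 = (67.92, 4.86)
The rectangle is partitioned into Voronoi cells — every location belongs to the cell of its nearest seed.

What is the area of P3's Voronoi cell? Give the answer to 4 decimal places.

1. box [0,96]×[0,15]: [(0, 0) (96, 0) (96, 15) (0, 15)]
2. ⊥bis P3·P0 via (44.53,6.6): [(0, 0) (44.7695, 0) (44.2252, 15) (0, 15)]  |A|=667.4601
3. ⊥bis P3·P1 via (15.55,8.825): [(0, 0) (18.5728, 0) (13.4349, 15) (0, 15)]  |A|=240.0577
4. ⊥bis P3·P2 via (9.145,6.265): [(0, 0) (10.7568, 0) (6.8977, 15) (0, 15)]  |A|=132.409
5. ⊥bis P3·P4 via (36.385,5.01): [(0, 0) (10.7568, 0) (6.8977, 15) (0, 15)]  |A|=132.409
6. canonical 4-gon: [(0, 0) (10.7568, 0) (6.8977, 15) (0, 15)]
7. shoelace: 132.409

Area of P3's cell: 132.4090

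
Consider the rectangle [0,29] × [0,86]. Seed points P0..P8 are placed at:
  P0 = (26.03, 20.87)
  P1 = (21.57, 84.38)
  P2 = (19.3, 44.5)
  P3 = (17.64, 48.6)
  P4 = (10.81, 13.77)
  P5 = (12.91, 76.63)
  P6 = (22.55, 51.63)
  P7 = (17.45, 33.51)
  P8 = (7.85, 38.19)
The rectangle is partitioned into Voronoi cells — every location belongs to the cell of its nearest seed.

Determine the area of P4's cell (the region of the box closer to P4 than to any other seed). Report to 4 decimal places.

Area of P4's cell: 515.5994

1. box [0,29]×[0,86]: [(0, 0) (29, 0) (29, 86) (0, 86)]
2. ⊥bis P4·P0 via (18.42,17.32): [(0, 56.8063) (0, 0) (26.4996, 0)]  |A|=752.6724
3. ⊥bis P4·P1 via (16.19,49.075): [(2.6436, 51.1393) (0, 51.5421) (0, 0) (26.4996, 0)]  |A|=745.7143
4. ⊥bis P4·P2 via (15.055,29.135): [(12.5908, 29.8158) (0, 33.2944) (0, 0) (26.4996, 0)]  |A|=604.6554
5. ⊥bis P4·P3 via (14.225,31.185): [(12.5908, 29.8158) (0, 33.2944) (0, 0) (26.4996, 0)]  |A|=604.6554
6. ⊥bis P4·P5 via (11.86,45.2): [(12.5908, 29.8158) (0, 33.2944) (0, 0) (26.4996, 0)]  |A|=604.6554
7. ⊥bis P4·P6 via (16.68,32.7): [(12.5908, 29.8158) (0, 33.2944) (0, 0) (26.4996, 0)]  |A|=604.6554
8. ⊥bis P4·P7 via (14.13,23.64): [(15.7215, 23.1047) (0, 28.3929) (0, 0) (26.4996, 0)]  |A|=529.3224
9. ⊥bis P4·P8 via (9.33,25.98): [(15.7215, 23.1047) (7.7447, 25.7878) (0, 24.8491) (0, 0) (26.4996, 0)]  |A|=515.5994
10. canonical 5-gon: [(15.7215, 23.1047) (7.7447, 25.7878) (0, 24.8491) (0, 0) (26.4996, 0)]
11. shoelace: 515.5994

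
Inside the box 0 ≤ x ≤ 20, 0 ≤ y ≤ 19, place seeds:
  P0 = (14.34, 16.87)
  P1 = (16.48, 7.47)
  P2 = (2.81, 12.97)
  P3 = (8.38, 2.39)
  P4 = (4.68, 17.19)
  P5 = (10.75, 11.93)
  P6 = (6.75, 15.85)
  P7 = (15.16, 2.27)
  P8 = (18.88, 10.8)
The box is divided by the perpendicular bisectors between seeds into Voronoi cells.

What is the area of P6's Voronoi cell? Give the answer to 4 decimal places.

Area of P6's cell: 26.1296

1. box [0,20]×[0,19]: [(0, 0) (20, 0) (20, 19) (0, 19)]
2. ⊥bis P6·P0 via (10.545,16.36): [(0, 0) (12.7436, 0) (10.1902, 19) (0, 19)]  |A|=217.871
3. ⊥bis P6·P1 via (11.615,11.66): [(0, 0) (1.5728, 0) (11.2358, 11.2197) (10.1902, 19) (0, 19)]  |A|=155.2045
4. ⊥bis P6·P2 via (4.78,14.41): [(9.0052, 8.6297) (11.2358, 11.2197) (10.1902, 19) (1.4249, 19)]  |A|=55.4809
5. ⊥bis P6·P3 via (7.565,9.12): [(8.5588, 9.2404) (9.6443, 9.3718) (11.2358, 11.2197) (10.1902, 19) (1.4249, 19)]  |A|=55.1202
6. ⊥bis P6·P4 via (5.715,16.52): [(4.5515, 14.7226) (8.5588, 9.2404) (9.6443, 9.3718) (11.2358, 11.2197) (10.1902, 19) (7.3204, 19)]  |A|=42.5115
7. ⊥bis P6·P5 via (8.75,13.89): [(4.5515, 14.7226) (6.6938, 11.7918) (10.6204, 15.7986) (10.1902, 19) (7.3204, 19)]  |A|=26.1296
8. ⊥bis P6·P7 via (10.955,9.06): [(4.5515, 14.7226) (6.6938, 11.7918) (10.6204, 15.7986) (10.1902, 19) (7.3204, 19)]  |A|=26.1296
9. ⊥bis P6·P8 via (12.815,13.325): [(4.5515, 14.7226) (6.6938, 11.7918) (10.6204, 15.7986) (10.1902, 19) (7.3204, 19)]  |A|=26.1296
10. canonical 5-gon: [(4.5515, 14.7226) (6.6938, 11.7918) (10.6204, 15.7986) (10.1902, 19) (7.3204, 19)]
11. shoelace: 26.1296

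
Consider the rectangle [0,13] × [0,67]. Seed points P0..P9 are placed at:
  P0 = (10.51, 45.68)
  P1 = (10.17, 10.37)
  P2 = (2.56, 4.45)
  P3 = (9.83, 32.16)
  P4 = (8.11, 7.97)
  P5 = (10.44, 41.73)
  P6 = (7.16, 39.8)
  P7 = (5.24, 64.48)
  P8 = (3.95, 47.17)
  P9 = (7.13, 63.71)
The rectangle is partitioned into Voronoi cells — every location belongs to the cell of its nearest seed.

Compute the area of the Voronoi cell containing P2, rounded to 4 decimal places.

1. box [0,13]×[0,67]: [(0, 0) (13, 0) (13, 67) (0, 67)]
2. ⊥bis P2·P0 via (6.535,25.065): [(0, 26.3251) (0, 0) (13, 0) (13, 23.8184)]  |A|=325.9327
3. ⊥bis P2·P1 via (6.365,7.41): [(0, 15.592) (0, 0) (12.1294, 0)]  |A|=94.5611
4. ⊥bis P2·P3 via (6.195,18.305): [(0, 15.592) (0, 0) (12.1294, 0)]  |A|=94.5611
5. ⊥bis P2·P4 via (5.335,6.21): [(0, 14.6217) (0, 0) (9.2736, 0)]  |A|=67.7979
6. ⊥bis P2·P5 via (6.5,23.09): [(0, 14.6217) (0, 0) (9.2736, 0)]  |A|=67.7979
7. ⊥bis P2·P6 via (4.86,22.125): [(0, 14.6217) (0, 0) (9.2736, 0)]  |A|=67.7979
8. ⊥bis P2·P7 via (3.9,34.465): [(0, 14.6217) (0, 0) (9.2736, 0)]  |A|=67.7979
9. ⊥bis P2·P8 via (3.255,25.81): [(0, 14.6217) (0, 0) (9.2736, 0)]  |A|=67.7979
10. ⊥bis P2·P9 via (4.845,34.08): [(0, 14.6217) (0, 0) (9.2736, 0)]  |A|=67.7979
11. canonical 3-gon: [(0, 14.6217) (0, 0) (9.2736, 0)]
12. shoelace: 67.7979

Area of P2's cell: 67.7979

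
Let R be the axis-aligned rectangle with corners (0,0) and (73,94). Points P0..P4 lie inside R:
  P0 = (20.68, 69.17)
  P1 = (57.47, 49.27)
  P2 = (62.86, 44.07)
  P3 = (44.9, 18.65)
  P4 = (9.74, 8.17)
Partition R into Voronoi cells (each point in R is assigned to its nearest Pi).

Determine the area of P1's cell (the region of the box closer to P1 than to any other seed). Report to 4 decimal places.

Area of P1's cell: 1445.8474

1. box [0,73]×[0,94]: [(0, 0) (73, 0) (73, 94) (0, 94)]
2. ⊥bis P1·P0 via (39.075,59.22): [(7.0424, 0) (73, 0) (73, 94) (57.8878, 94)]  |A|=3810.28
3. ⊥bis P1·P2 via (60.165,46.67): [(7.0424, 0) (15.1401, 0) (73, 59.974) (73, 94) (57.8878, 94)]  |A|=2075.2372
4. ⊥bis P1·P3 via (51.185,33.96): [(30.0948, 42.6179) (48.8341, 34.9251) (73, 59.974) (73, 94) (57.8878, 94)]  |A|=1445.8474
5. ⊥bis P1·P4 via (33.605,28.72): [(30.0948, 42.6179) (48.8341, 34.9251) (73, 59.974) (73, 94) (57.8878, 94)]  |A|=1445.8474
6. canonical 5-gon: [(30.0948, 42.6179) (48.8341, 34.9251) (73, 59.974) (73, 94) (57.8878, 94)]
7. shoelace: 1445.8474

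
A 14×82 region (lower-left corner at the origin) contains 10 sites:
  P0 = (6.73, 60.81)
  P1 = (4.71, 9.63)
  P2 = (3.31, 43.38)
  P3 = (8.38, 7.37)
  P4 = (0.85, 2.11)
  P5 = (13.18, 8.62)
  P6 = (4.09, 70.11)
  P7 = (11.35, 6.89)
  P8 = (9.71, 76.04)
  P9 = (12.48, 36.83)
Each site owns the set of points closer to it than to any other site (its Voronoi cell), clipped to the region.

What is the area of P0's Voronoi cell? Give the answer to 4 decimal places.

Area of P0's cell: 198.4871

1. box [0,14]×[0,82]: [(0, 0) (14, 0) (14, 82) (0, 82)]
2. ⊥bis P0·P1 via (5.72,35.22): [(0, 35.4458) (14, 34.8932) (14, 82) (0, 82)]  |A|=655.6273
3. ⊥bis P0·P2 via (5.02,52.095): [(0, 53.08) (14, 50.333) (14, 82) (0, 82)]  |A|=424.109
4. ⊥bis P0·P3 via (7.555,34.09): [(0, 53.08) (14, 50.333) (14, 82) (0, 82)]  |A|=424.109
5. ⊥bis P0·P4 via (3.79,31.46): [(0, 53.08) (14, 50.333) (14, 82) (0, 82)]  |A|=424.109
6. ⊥bis P0·P5 via (9.955,34.715): [(0, 53.08) (14, 50.333) (14, 82) (0, 82)]  |A|=424.109
7. ⊥bis P0·P6 via (5.41,65.46): [(0, 63.9243) (0, 53.08) (14, 50.333) (14, 67.8985)]  |A|=198.868
8. ⊥bis P0·P7 via (9.04,33.85): [(0, 63.9243) (0, 53.08) (14, 50.333) (14, 67.8985)]  |A|=198.868
9. ⊥bis P0·P8 via (8.22,68.425): [(12.7396, 67.5407) (0, 63.9243) (0, 53.08) (14, 50.333) (14, 67.294)]  |A|=198.4871
10. ⊥bis P0·P9 via (9.605,48.82): [(12.7396, 67.5407) (0, 63.9243) (0, 53.08) (14, 50.333) (14, 67.294)]  |A|=198.4871
11. canonical 5-gon: [(12.7396, 67.5407) (0, 63.9243) (0, 53.08) (14, 50.333) (14, 67.294)]
12. shoelace: 198.4871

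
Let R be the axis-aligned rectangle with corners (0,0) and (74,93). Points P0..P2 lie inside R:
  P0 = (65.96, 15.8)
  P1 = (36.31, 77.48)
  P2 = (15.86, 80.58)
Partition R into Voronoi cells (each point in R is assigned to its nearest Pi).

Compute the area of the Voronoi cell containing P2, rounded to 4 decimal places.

1. box [0,74]×[0,93]: [(0, 0) (74, 0) (74, 93) (0, 93)]
2. ⊥bis P2·P0 via (40.91,48.19): [(0, 16.5507) (74, 73.7814) (74, 93) (0, 93)]  |A|=3539.7118
3. ⊥bis P2·P1 via (26.085,79.03): [(0, 16.5507) (18.8202, 31.1061) (28.2027, 93) (0, 93)]  |A|=1592.1849
4. canonical 4-gon: [(0, 16.5507) (18.8202, 31.1061) (28.2027, 93) (0, 93)]
5. shoelace: 1592.1849

Area of P2's cell: 1592.1849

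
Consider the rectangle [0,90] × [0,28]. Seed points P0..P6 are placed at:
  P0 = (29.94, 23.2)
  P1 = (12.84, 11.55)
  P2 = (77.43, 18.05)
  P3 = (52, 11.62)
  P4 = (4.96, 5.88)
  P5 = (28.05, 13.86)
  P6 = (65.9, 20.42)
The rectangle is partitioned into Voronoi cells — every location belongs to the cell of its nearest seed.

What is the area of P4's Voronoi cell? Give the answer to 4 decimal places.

1. box [0,90]×[0,28]: [(0, 0) (90, 0) (90, 28) (0, 28)]
2. ⊥bis P4·P0 via (17.45,14.54): [(0, 0) (27.5314, 0) (8.1174, 28) (0, 28)]  |A|=499.0835
3. ⊥bis P4·P1 via (8.9,8.715): [(0, 21.084) (0, 0) (15.1708, 0)]  |A|=159.9305
4. ⊥bis P4·P2 via (41.195,11.965): [(0, 21.084) (0, 0) (15.1708, 0)]  |A|=159.9305
5. ⊥bis P4·P3 via (28.48,8.75): [(0, 21.084) (0, 0) (15.1708, 0)]  |A|=159.9305
6. ⊥bis P4·P5 via (16.505,9.87): [(0, 21.084) (0, 0) (15.1708, 0)]  |A|=159.9305
7. ⊥bis P4·P6 via (35.43,13.15): [(0, 21.084) (0, 0) (15.1708, 0)]  |A|=159.9305
8. canonical 3-gon: [(0, 21.084) (0, 0) (15.1708, 0)]
9. shoelace: 159.9305

Area of P4's cell: 159.9305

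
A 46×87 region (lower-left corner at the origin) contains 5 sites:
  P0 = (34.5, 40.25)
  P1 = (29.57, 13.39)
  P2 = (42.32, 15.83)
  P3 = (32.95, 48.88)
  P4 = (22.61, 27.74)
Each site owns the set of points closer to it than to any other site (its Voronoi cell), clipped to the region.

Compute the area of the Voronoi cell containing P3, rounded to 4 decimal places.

Area of P3's cell: 1906.5643

1. box [0,46]×[0,87]: [(0, 0) (46, 0) (46, 87) (0, 87)]
2. ⊥bis P3·P0 via (33.725,44.565): [(0, 38.5078) (46, 46.7697) (46, 87) (0, 87)]  |A|=2040.6186
3. ⊥bis P3·P1 via (31.26,31.135): [(0, 38.5078) (46, 46.7697) (46, 87) (0, 87)]  |A|=2040.6186
4. ⊥bis P3·P2 via (37.635,32.355): [(0, 38.5078) (46, 46.7697) (46, 87) (0, 87)]  |A|=2040.6186
5. ⊥bis P3·P4 via (27.78,38.31): [(0, 51.8978) (20.0231, 42.1041) (46, 46.7697) (46, 87) (0, 87)]  |A|=1906.5643
6. canonical 5-gon: [(0, 51.8978) (20.0231, 42.1041) (46, 46.7697) (46, 87) (0, 87)]
7. shoelace: 1906.5643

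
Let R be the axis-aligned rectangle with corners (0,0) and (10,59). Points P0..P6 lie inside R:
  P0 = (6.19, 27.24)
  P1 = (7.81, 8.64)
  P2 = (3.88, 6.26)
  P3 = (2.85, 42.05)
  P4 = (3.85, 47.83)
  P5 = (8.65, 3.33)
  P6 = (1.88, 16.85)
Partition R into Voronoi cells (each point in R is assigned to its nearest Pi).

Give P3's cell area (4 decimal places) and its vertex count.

Area of P3's cell: 99.0128 (4 vertices)

1. box [0,10]×[0,59]: [(0, 0) (10, 0) (10, 59) (0, 59)]
2. ⊥bis P3·P0 via (4.52,34.645): [(0, 33.6256) (10, 35.8809) (10, 59) (0, 59)]  |A|=242.4675
3. ⊥bis P3·P1 via (5.33,25.345): [(0, 33.6256) (10, 35.8809) (10, 59) (0, 59)]  |A|=242.4675
4. ⊥bis P3·P2 via (3.365,24.155): [(0, 33.6256) (10, 35.8809) (10, 59) (0, 59)]  |A|=242.4675
5. ⊥bis P3·P4 via (3.35,44.94): [(0, 45.5196) (0, 33.6256) (10, 35.8809) (10, 43.7895)]  |A|=99.0128
6. ⊥bis P3·P5 via (5.75,22.69): [(0, 45.5196) (0, 33.6256) (10, 35.8809) (10, 43.7895)]  |A|=99.0128
7. ⊥bis P3·P6 via (2.365,29.45): [(0, 45.5196) (0, 33.6256) (10, 35.8809) (10, 43.7895)]  |A|=99.0128
8. canonical 4-gon: [(0, 45.5196) (0, 33.6256) (10, 35.8809) (10, 43.7895)]
9. shoelace: 99.0128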